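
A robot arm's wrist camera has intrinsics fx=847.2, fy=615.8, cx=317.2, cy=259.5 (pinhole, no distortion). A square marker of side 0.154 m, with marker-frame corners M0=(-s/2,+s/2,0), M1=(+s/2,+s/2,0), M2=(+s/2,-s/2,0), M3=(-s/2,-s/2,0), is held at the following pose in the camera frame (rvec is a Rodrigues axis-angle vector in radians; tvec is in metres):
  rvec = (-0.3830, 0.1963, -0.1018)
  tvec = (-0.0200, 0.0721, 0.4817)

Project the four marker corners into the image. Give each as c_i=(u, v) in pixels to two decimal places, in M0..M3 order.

Intrinsics K: fx=847.2, fy=615.8, cx=317.2, cy=259.5
Marker side s = 0.154 m; corners in marker frame (Z=0):
  M0 = (-0.0770, +0.0770, 0)
  M1 = (+0.0770, +0.0770, 0)
  M2 = (+0.0770, -0.0770, 0)
  M3 = (-0.0770, -0.0770, 0)
rvec = (-0.3830, 0.1963, -0.1018), |rvec| = θ = 0.44225 rad = 25.339°
Rodrigues: sinθ=0.42797, 1−cosθ=0.09621; R = I + sinθ·[k]× + (1−cosθ)·[k]×²:
    [+0.97595 +0.06153 +0.20914]
    [-0.13550 +0.92275 +0.36081]
    [-0.17078 -0.38047 +0.90889]
t = (-0.0200, 0.0721, 0.4817) m
M0: Pc = R·M0+t = (-0.09041, +0.15358, +0.46555); u = 847.2·(-0.09041)/0.46555 + 317.2 = 152.6749, v = 615.8·(+0.15358)/0.46555 + 259.5 = 462.6501
M1: Pc = R·M1+t = (+0.05989, +0.13272, +0.43925); u = 847.2·(+0.05989)/0.43925 + 317.2 = 432.7034, v = 615.8·(+0.13272)/0.43925 + 259.5 = 445.5607
M2: Pc = R·M2+t = (+0.05041, -0.00938, +0.49785); u = 847.2·(+0.05041)/0.49785 + 317.2 = 402.9844, v = 615.8·(-0.00938)/0.49785 + 259.5 = 247.8919
M3: Pc = R·M3+t = (-0.09989, +0.01148, +0.52415); u = 847.2·(-0.09989)/0.52415 + 317.2 = 155.7503, v = 615.8·(+0.01148)/0.52415 + 259.5 = 272.9896

c0=(152.67, 462.65) c1=(432.70, 445.56) c2=(402.98, 247.89) c3=(155.75, 272.99)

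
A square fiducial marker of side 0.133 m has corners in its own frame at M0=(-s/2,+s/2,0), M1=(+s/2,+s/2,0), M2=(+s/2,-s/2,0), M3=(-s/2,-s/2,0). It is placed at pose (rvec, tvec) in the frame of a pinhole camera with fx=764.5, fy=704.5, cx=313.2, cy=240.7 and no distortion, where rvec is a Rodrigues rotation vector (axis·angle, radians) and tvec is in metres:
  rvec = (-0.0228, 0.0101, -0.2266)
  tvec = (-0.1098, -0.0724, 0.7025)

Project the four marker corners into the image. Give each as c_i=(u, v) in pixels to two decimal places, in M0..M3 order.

c0=(139.17, 248.06) c1=(280.38, 218.01) c2=(248.08, 88.37) c3=(107.55, 118.48)

Intrinsics K: fx=764.5, fy=704.5, cx=313.2, cy=240.7
Marker side s = 0.133 m; corners in marker frame (Z=0):
  M0 = (-0.0665, +0.0665, 0)
  M1 = (+0.0665, +0.0665, 0)
  M2 = (+0.0665, -0.0665, 0)
  M3 = (-0.0665, -0.0665, 0)
rvec = (-0.0228, 0.0101, -0.2266), |rvec| = θ = 0.22797 rad = 13.062°
Rodrigues: sinθ=0.22600, 1−cosθ=0.02587; R = I + sinθ·[k]× + (1−cosθ)·[k]×²:
    [+0.97439 +0.22453 +0.01258]
    [-0.22476 +0.97418 +0.02146]
    [-0.00744 -0.02374 +0.99969]
t = (-0.1098, -0.0724, 0.7025) m
M0: Pc = R·M0+t = (-0.15967, +0.00733, +0.70142); u = 764.5·(-0.15967)/0.70142 + 313.2 = 139.1744, v = 704.5·(+0.00733)/0.70142 + 240.7 = 248.0614
M1: Pc = R·M1+t = (-0.03007, -0.02256, +0.70043); u = 764.5·(-0.03007)/0.70043 + 313.2 = 280.3768, v = 704.5·(-0.02256)/0.70043 + 240.7 = 218.0053
M2: Pc = R·M2+t = (-0.05993, -0.15213, +0.70358); u = 764.5·(-0.05993)/0.70358 + 313.2 = 248.0765, v = 704.5·(-0.15213)/0.70358 + 240.7 = 88.3727
M3: Pc = R·M3+t = (-0.18953, -0.12224, +0.70457); u = 764.5·(-0.18953)/0.70457 + 313.2 = 107.5522, v = 704.5·(-0.12224)/0.70457 + 240.7 = 118.4763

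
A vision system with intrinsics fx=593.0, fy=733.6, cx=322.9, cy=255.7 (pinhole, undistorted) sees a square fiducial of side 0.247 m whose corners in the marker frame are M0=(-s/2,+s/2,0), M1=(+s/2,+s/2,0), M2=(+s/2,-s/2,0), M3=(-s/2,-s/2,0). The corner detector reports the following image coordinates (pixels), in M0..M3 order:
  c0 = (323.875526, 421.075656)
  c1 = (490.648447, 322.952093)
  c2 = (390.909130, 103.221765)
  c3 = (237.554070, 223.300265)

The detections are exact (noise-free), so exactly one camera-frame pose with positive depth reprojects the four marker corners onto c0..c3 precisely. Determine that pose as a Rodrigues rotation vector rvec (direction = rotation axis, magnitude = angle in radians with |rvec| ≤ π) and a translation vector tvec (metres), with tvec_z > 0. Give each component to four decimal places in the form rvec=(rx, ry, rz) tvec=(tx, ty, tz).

Intrinsics K: fx=593.0, fy=733.6, cx=322.9, cy=255.7
Marker side s = 0.247 m; corners in marker frame (Z=0):
  M0 = (-0.1235, +0.1235, 0)
  M1 = (+0.1235, +0.1235, 0)
  M2 = (+0.1235, -0.1235, 0)
  M3 = (-0.1235, -0.1235, 0)
Detected image corners:
  c0 = (323.875526, 421.075656) px
  c1 = (490.648447, 322.952093) px
  c2 = (390.909130, 103.221765) px
  c3 = (237.554070, 223.300265) px
Planar DLT: solve 8×8 A·h = b for H (H[2,2]=1):
  H  [+480.89990 +349.65845 +355.76911]
  H  [-565.91136 +823.74684 +269.84553]
  H  [-0.46264 -0.07050 +1.00000]
B = K⁻¹H; ‖b₁‖=1.309978, ‖b₂‖=1.309978; λ = 2/(‖b₁‖+‖b₂‖) = 0.763372, sign → tz>0 ⇒ λ=+0.763372
r₁ = λ·B[:,0] = (+0.81137,-0.46578,-0.35317); r₂ = λ·B[:,1] = (+0.47942,+0.87593,-0.05381)
r₃ = r₁×r₂ = (+0.33442,-0.12565,+0.93401); SVD([r₁ r₂ r₃]) → R = UVᵀ:
  R  [+0.81137 +0.47942 +0.33442]
  R  [-0.46578 +0.87593 -0.12565]
  R  [-0.35317 -0.05381 +0.93401]
t = (+0.04231, +0.01472, +0.76337) m
tr R = 2.621316; θ = arccos((tr R − 1)/2) = 0.625521 rad = 35.840°
axis k = ((R−Rᵀ)₃₂, (R−Rᵀ)₁₃, (R−Rᵀ)₂₁) / (2 sinθ) = (+0.061345, +0.587156, -0.807146)
rvec = θ·k = (+0.038373, +0.367278, -0.504887)

rvec=(0.0384, 0.3673, -0.5049) tvec=(0.0423, 0.0147, 0.7634)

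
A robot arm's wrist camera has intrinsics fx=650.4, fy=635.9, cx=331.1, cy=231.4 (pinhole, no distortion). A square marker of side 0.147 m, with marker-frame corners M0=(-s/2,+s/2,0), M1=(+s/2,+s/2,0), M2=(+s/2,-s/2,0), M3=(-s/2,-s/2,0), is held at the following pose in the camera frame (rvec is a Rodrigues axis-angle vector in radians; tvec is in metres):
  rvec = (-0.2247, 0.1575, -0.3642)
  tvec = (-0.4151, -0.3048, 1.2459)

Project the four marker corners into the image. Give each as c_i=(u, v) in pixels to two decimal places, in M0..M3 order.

Intrinsics K: fx=650.4, fy=635.9, cx=331.1, cy=231.4
Marker side s = 0.147 m; corners in marker frame (Z=0):
  M0 = (-0.0735, +0.0735, 0)
  M1 = (+0.0735, +0.0735, 0)
  M2 = (+0.0735, -0.0735, 0)
  M3 = (-0.0735, -0.0735, 0)
rvec = (-0.2247, 0.1575, -0.3642), |rvec| = θ = 0.45600 rad = 26.127°
Rodrigues: sinθ=0.44036, 1−cosθ=0.10218; R = I + sinθ·[k]× + (1−cosθ)·[k]×²:
    [+0.92263 +0.33432 +0.19231]
    [-0.36910 +0.91001 +0.18881]
    [-0.11188 -0.24518 +0.96300]
t = (-0.4151, -0.3048, 1.2459) m
M0: Pc = R·M0+t = (-0.45834, -0.21079, +1.23610); u = 650.4·(-0.45834)/1.23610 + 331.1 = 89.9348, v = 635.9·(-0.21079)/1.23610 + 231.4 = 122.9636
M1: Pc = R·M1+t = (-0.32271, -0.26504, +1.21966); u = 650.4·(-0.32271)/1.21966 + 331.1 = 159.0077, v = 635.9·(-0.26504)/1.21966 + 231.4 = 93.2127
M2: Pc = R·M2+t = (-0.37186, -0.39881, +1.25570); u = 650.4·(-0.37186)/1.25570 + 331.1 = 138.4922, v = 635.9·(-0.39881)/1.25570 + 231.4 = 29.4356
M3: Pc = R·M3+t = (-0.50749, -0.34456, +1.27214); u = 650.4·(-0.50749)/1.27214 + 331.1 = 71.6414, v = 635.9·(-0.34456)/1.27214 + 231.4 = 59.1682

c0=(89.93, 122.96) c1=(159.01, 93.21) c2=(138.49, 29.44) c3=(71.64, 59.17)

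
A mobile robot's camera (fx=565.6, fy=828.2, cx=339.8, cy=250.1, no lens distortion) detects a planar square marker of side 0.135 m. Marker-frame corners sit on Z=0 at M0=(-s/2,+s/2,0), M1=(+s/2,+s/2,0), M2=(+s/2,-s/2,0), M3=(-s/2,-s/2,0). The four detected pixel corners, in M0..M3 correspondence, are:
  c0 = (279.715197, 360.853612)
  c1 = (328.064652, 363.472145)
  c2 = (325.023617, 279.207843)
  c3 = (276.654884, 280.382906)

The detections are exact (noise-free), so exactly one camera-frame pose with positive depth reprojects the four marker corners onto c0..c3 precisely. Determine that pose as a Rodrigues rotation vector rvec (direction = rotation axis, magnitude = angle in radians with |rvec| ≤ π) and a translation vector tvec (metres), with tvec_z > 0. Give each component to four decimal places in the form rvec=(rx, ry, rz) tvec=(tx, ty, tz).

Intrinsics K: fx=565.6, fy=828.2, cx=339.8, cy=250.1
Marker side s = 0.135 m; corners in marker frame (Z=0):
  M0 = (-0.0675, +0.0675, 0)
  M1 = (+0.0675, +0.0675, 0)
  M2 = (+0.0675, -0.0675, 0)
  M3 = (-0.0675, -0.0675, 0)
Detected image corners:
  c0 = (279.715197, 360.853612) px
  c1 = (328.064652, 363.472145) px
  c2 = (325.023617, 279.207843) px
  c3 = (276.654884, 280.382906) px
Planar DLT: solve 8×8 A·h = b for H (H[2,2]=1):
  H  [+254.99503 +30.00362 +301.80994]
  H  [-104.20553 +617.66612 +321.03889]
  H  [-0.34138 +0.02449 +1.00000]
B = K⁻¹H; ‖b₁‖=0.739798, ‖b₂‖=0.739798; λ = 2/(‖b₁‖+‖b₂‖) = 1.351720, sign → tz>0 ⇒ λ=+1.351720
r₁ = λ·B[:,0] = (+0.88664,-0.03073,-0.46145); r₂ = λ·B[:,1] = (+0.05182,+0.99811,+0.03310)
r₃ = r₁×r₂ = (+0.45956,-0.05326,+0.88655); SVD([r₁ r₂ r₃]) → R = UVᵀ:
  R  [+0.88664 +0.05182 +0.45956]
  R  [-0.03073 +0.99811 -0.05326]
  R  [-0.46145 +0.03310 +0.88655]
t = (-0.09079, +0.11578, +1.35172) m
tr R = 2.771294; θ = arccos((tr R − 1)/2) = 0.482911 rad = 27.669°
axis k = ((R−Rᵀ)₃₂, (R−Rᵀ)₁₃, (R−Rᵀ)₂₁) / (2 sinθ) = (+0.092990, +0.991692, -0.088882)
rvec = θ·k = (+0.044906, +0.478899, -0.042922)

rvec=(0.0449, 0.4789, -0.0429) tvec=(-0.0908, 0.1158, 1.3517)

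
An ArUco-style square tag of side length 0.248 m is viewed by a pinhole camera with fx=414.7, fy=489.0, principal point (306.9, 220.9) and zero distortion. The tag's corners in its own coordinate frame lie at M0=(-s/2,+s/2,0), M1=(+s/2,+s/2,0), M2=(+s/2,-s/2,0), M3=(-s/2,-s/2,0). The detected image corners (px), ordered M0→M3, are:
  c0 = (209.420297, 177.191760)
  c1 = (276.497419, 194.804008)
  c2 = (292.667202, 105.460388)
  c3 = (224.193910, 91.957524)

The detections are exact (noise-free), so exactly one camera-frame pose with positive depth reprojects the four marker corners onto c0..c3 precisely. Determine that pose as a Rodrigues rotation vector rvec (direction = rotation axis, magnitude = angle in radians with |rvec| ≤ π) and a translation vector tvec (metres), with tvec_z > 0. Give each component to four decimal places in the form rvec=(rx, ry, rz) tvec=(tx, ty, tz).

rvec=(0.0225, 0.2772, 0.2203) tvec=(-0.1883, -0.2197, 1.3680)

Intrinsics K: fx=414.7, fy=489.0, cx=306.9, cy=220.9
Marker side s = 0.248 m; corners in marker frame (Z=0):
  M0 = (-0.1240, +0.1240, 0)
  M1 = (+0.1240, +0.1240, 0)
  M2 = (+0.1240, -0.1240, 0)
  M3 = (-0.1240, -0.1240, 0)
Detected image corners:
  c0 = (209.420297, 177.191760) px
  c1 = (276.497419, 194.804008) px
  c2 = (292.667202, 105.460388) px
  c3 = (224.193910, 91.957524) px
Planar DLT: solve 8×8 A·h = b for H (H[2,2]=1):
  H  [+223.97851 -52.74651 +249.83181]
  H  [+34.77967 +357.20408 +142.37036]
  H  [-0.19663 +0.03818 +1.00000]
B = K⁻¹H; ‖b₁‖=0.730973, ‖b₂‖=0.730973; λ = 2/(‖b₁‖+‖b₂‖) = 1.368040, sign → tz>0 ⇒ λ=+1.368040
r₁ = λ·B[:,0] = (+0.93795,+0.21882,-0.26900); r₂ = λ·B[:,1] = (-0.21265,+0.97573,+0.05223)
r₃ = r₁×r₂ = (+0.27390,+0.00822,+0.96172); SVD([r₁ r₂ r₃]) → R = UVᵀ:
  R  [+0.93795 -0.21265 +0.27390]
  R  [+0.21882 +0.97573 +0.00822]
  R  [-0.26900 +0.05223 +0.96172]
t = (-0.18826, -0.21970, +1.36804) m
tr R = 2.875405; θ = arccos((tr R − 1)/2) = 0.354839 rad = 20.331°
axis k = ((R−Rᵀ)₃₂, (R−Rᵀ)₁₃, (R−Rᵀ)₂₁) / (2 sinθ) = (+0.063334, +0.781299, +0.620935)
rvec = θ·k = (+0.022473, +0.277235, +0.220332)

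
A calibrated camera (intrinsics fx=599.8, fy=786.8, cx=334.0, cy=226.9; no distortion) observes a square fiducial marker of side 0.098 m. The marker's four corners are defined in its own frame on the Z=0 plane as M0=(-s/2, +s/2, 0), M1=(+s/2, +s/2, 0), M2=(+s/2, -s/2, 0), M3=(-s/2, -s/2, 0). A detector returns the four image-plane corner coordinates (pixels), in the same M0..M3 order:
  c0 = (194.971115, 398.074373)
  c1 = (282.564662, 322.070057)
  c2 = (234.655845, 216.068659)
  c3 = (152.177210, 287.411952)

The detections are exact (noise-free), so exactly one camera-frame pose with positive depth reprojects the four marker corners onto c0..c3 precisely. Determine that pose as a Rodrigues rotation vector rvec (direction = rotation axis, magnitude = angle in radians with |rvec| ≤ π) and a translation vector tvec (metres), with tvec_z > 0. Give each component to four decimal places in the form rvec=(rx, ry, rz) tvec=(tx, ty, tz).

rvec=(-0.3603, 0.0987, -0.5789) tvec=(-0.1143, 0.0569, 0.5785)

Intrinsics K: fx=599.8, fy=786.8, cx=334.0, cy=226.9
Marker side s = 0.098 m; corners in marker frame (Z=0):
  M0 = (-0.0490, +0.0490, 0)
  M1 = (+0.0490, +0.0490, 0)
  M2 = (+0.0490, -0.0490, 0)
  M3 = (-0.0490, -0.0490, 0)
Detected image corners:
  c0 = (194.971115, 398.074373) px
  c1 = (282.564662, 322.070057) px
  c2 = (234.655845, 216.068659) px
  c3 = (152.177210, 287.411952) px
Planar DLT: solve 8×8 A·h = b for H (H[2,2]=1):
  H  [+870.34830 +328.32878 +215.43389]
  H  [-746.19460 +915.06306 +304.22612]
  H  [+0.01587 -0.62224 +1.00000]
B = K⁻¹H; ‖b₁‖=1.728705, ‖b₂‖=1.728705; λ = 2/(‖b₁‖+‖b₂‖) = 0.578468, sign → tz>0 ⇒ λ=+0.578468
r₁ = λ·B[:,0] = (+0.83428,-0.55126,+0.00918); r₂ = λ·B[:,1] = (+0.51709,+0.77657,-0.35994)
r₃ = r₁×r₂ = (+0.19130,+0.30504,+0.93293); SVD([r₁ r₂ r₃]) → R = UVᵀ:
  R  [+0.83428 +0.51709 +0.19130]
  R  [-0.55126 +0.77657 +0.30504]
  R  [+0.00918 -0.35994 +0.93293]
t = (-0.11435, +0.05685, +0.57847) m
tr R = 2.543782; θ = arccos((tr R − 1)/2) = 0.688986 rad = 39.476°
axis k = ((R−Rᵀ)₃₂, (R−Rᵀ)₁₃, (R−Rᵀ)₂₁) / (2 sinθ) = (-0.522988, +0.143228, -0.840220)
rvec = θ·k = (-0.360332, +0.098682, -0.578900)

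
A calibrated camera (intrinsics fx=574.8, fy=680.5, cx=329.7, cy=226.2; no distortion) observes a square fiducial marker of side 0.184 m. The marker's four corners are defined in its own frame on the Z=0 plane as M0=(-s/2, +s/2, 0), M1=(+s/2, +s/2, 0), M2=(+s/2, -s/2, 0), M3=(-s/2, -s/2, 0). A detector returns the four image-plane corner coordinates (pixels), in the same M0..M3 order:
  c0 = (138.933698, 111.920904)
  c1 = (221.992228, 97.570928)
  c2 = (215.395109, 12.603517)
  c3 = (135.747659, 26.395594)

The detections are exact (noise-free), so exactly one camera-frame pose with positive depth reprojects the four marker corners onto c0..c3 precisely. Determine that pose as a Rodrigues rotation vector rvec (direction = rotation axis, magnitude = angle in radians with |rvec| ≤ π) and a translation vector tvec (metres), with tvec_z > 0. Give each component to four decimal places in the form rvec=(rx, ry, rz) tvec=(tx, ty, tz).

rvec=(-0.2966, 0.0240, -0.1429) tvec=(-0.3395, -0.3118, 1.2862)

Intrinsics K: fx=574.8, fy=680.5, cx=329.7, cy=226.2
Marker side s = 0.184 m; corners in marker frame (Z=0):
  M0 = (-0.0920, +0.0920, 0)
  M1 = (+0.0920, +0.0920, 0)
  M2 = (+0.0920, -0.0920, 0)
  M3 = (-0.0920, -0.0920, 0)
Detected image corners:
  c0 = (138.933698, 111.920904) px
  c1 = (221.992228, 97.570928) px
  c2 = (215.395109, 12.603517) px
  c3 = (135.747659, 26.395594) px
Planar DLT: solve 8×8 A·h = b for H (H[2,2]=1):
  H  [+441.58097 -13.96140 +177.95834]
  H  [-76.56705 +449.14694 +61.23094]
  H  [-0.00203 -0.22776 +1.00000]
B = K⁻¹H; ‖b₁‖=0.777485, ‖b₂‖=0.777485; λ = 2/(‖b₁‖+‖b₂‖) = 1.286198, sign → tz>0 ⇒ λ=+1.286198
r₁ = λ·B[:,0] = (+0.98960,-0.14385,-0.00261); r₂ = λ·B[:,1] = (+0.13679,+0.94630,-0.29294)
r₃ = r₁×r₂ = (+0.04461,+0.28953,+0.95613); SVD([r₁ r₂ r₃]) → R = UVᵀ:
  R  [+0.98960 +0.13679 +0.04461]
  R  [-0.14385 +0.94630 +0.28953]
  R  [-0.00261 -0.29294 +0.95613]
t = (-0.33954, -0.31180, +1.28620) m
tr R = 2.892020; θ = arccos((tr R − 1)/2) = 0.330100 rad = 18.913°
axis k = ((R−Rᵀ)₃₂, (R−Rᵀ)₁₃, (R−Rᵀ)₂₁) / (2 sinθ) = (-0.898496, +0.072825, -0.432899)
rvec = θ·k = (-0.296593, +0.024040, -0.142900)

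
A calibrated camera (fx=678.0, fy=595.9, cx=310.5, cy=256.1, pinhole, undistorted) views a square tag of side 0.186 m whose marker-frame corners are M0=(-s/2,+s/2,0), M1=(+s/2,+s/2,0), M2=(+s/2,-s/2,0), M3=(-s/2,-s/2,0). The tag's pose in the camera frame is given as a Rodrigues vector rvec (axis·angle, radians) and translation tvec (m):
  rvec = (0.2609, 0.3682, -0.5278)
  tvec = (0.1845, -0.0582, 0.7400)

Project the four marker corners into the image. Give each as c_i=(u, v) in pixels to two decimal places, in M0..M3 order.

Intrinsics K: fx=678.0, fy=595.9, cx=310.5, cy=256.1
Marker side s = 0.186 m; corners in marker frame (Z=0):
  M0 = (-0.0930, +0.0930, 0)
  M1 = (+0.0930, +0.0930, 0)
  M2 = (+0.0930, -0.0930, 0)
  M3 = (-0.0930, -0.0930, 0)
rvec = (0.2609, 0.3682, -0.5278), |rvec| = θ = 0.69442 rad = 39.787°
Rodrigues: sinθ=0.63994, 1−cosθ=0.23157; R = I + sinθ·[k]× + (1−cosθ)·[k]×²:
    [+0.80112 +0.53252 +0.27318]
    [-0.44026 +0.83353 -0.33376]
    [-0.40544 +0.14711 +0.90221]
t = (0.1845, -0.0582, 0.7400) m
M0: Pc = R·M0+t = (+0.15952, +0.06026, +0.79139); u = 678.0·(+0.15952)/0.79139 + 310.5 = 447.1654, v = 595.9·(+0.06026)/0.79139 + 256.1 = 301.4768
M1: Pc = R·M1+t = (+0.30853, -0.02163, +0.71597); u = 678.0·(+0.30853)/0.71597 + 310.5 = 602.6645, v = 595.9·(-0.02163)/0.71597 + 256.1 = 238.1012
M2: Pc = R·M2+t = (+0.20948, -0.17666, +0.68861); u = 678.0·(+0.20948)/0.68861 + 310.5 = 516.7505, v = 595.9·(-0.17666)/0.68861 + 256.1 = 103.2226
M3: Pc = R·M3+t = (+0.06047, -0.09477, +0.76403); u = 678.0·(+0.06047)/0.76403 + 310.5 = 364.1626, v = 595.9·(-0.09477)/0.76403 + 256.1 = 182.1809

c0=(447.17, 301.48) c1=(602.66, 238.10) c2=(516.75, 103.22) c3=(364.16, 182.18)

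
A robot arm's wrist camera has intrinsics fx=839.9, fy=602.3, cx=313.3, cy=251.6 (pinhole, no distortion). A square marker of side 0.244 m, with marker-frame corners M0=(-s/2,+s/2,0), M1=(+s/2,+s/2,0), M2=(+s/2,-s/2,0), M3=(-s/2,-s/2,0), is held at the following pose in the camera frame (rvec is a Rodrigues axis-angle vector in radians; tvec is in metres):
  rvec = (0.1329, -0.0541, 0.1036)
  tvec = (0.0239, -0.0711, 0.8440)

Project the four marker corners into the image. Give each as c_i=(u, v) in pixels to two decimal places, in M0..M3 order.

Intrinsics K: fx=839.9, fy=602.3, cx=313.3, cy=251.6
Marker side s = 0.244 m; corners in marker frame (Z=0):
  M0 = (-0.1220, +0.1220, 0)
  M1 = (+0.1220, +0.1220, 0)
  M2 = (+0.1220, -0.1220, 0)
  M3 = (-0.1220, -0.1220, 0)
rvec = (0.1329, -0.0541, 0.1036), |rvec| = θ = 0.17698 rad = 10.140°
Rodrigues: sinθ=0.17606, 1−cosθ=0.01562; R = I + sinθ·[k]× + (1−cosθ)·[k]×²:
    [+0.99319 -0.10665 -0.04695]
    [+0.09947 +0.98584 -0.13500]
    [+0.06068 +0.12941 +0.98973]
t = (0.0239, -0.0711, 0.8440) m
M0: Pc = R·M0+t = (-0.11028, +0.03704, +0.85238); u = 839.9·(-0.11028)/0.85238 + 313.3 = 204.6356, v = 602.3·(+0.03704)/0.85238 + 251.6 = 277.7702
M1: Pc = R·M1+t = (+0.13206, +0.06131, +0.86719); u = 839.9·(+0.13206)/0.86719 + 313.3 = 441.2021, v = 602.3·(+0.06131)/0.86719 + 251.6 = 294.1811
M2: Pc = R·M2+t = (+0.15808, -0.17924, +0.83562); u = 839.9·(+0.15808)/0.83562 + 313.3 = 472.1903, v = 602.3·(-0.17924)/0.83562 + 251.6 = 122.4088
M3: Pc = R·M3+t = (-0.08426, -0.20351, +0.82081); u = 839.9·(-0.08426)/0.82081 + 313.3 = 227.0820, v = 602.3·(-0.20351)/0.82081 + 251.6 = 102.2679

c0=(204.64, 277.77) c1=(441.20, 294.18) c2=(472.19, 122.41) c3=(227.08, 102.27)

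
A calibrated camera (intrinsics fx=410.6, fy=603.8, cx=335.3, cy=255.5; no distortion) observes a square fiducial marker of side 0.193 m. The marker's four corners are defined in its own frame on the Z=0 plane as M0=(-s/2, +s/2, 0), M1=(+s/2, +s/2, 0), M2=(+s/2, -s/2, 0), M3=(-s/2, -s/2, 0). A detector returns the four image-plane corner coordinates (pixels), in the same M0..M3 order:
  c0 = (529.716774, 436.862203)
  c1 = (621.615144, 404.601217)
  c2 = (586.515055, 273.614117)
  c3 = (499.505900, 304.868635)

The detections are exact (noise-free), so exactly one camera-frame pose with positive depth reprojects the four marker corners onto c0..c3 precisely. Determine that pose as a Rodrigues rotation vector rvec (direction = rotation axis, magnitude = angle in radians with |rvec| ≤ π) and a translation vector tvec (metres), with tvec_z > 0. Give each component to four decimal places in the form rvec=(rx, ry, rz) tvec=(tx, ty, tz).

Intrinsics K: fx=410.6, fy=603.8, cx=335.3, cy=255.5
Marker side s = 0.193 m; corners in marker frame (Z=0):
  M0 = (-0.0965, +0.0965, 0)
  M1 = (+0.0965, +0.0965, 0)
  M2 = (+0.0965, -0.0965, 0)
  M3 = (-0.0965, -0.0965, 0)
Detected image corners:
  c0 = (529.716774, 436.862203) px
  c1 = (621.615144, 404.601217) px
  c2 = (586.515055, 273.614117) px
  c3 = (499.505900, 304.868635) px
Planar DLT: solve 8×8 A·h = b for H (H[2,2]=1):
  H  [+448.38495 +16.15865 +558.79322]
  H  [-173.85403 +584.19620 +353.29148]
  H  [-0.02641 -0.27355 +1.00000]
B = K⁻¹H; ‖b₁‖=1.147769, ‖b₂‖=1.147769; λ = 2/(‖b₁‖+‖b₂‖) = 0.871255, sign → tz>0 ⇒ λ=+0.871255
r₁ = λ·B[:,0] = (+0.97022,-0.24113,-0.02301); r₂ = λ·B[:,1] = (+0.22891,+0.94382,-0.23833)
r₃ = r₁×r₂ = (+0.07919,+0.22597,+0.97091); SVD([r₁ r₂ r₃]) → R = UVᵀ:
  R  [+0.97022 +0.22891 +0.07919]
  R  [-0.24113 +0.94382 +0.22597]
  R  [-0.02301 -0.23833 +0.97091]
t = (+0.47423, +0.14111, +0.87126) m
tr R = 2.884951; θ = arccos((tr R − 1)/2) = 0.340836 rad = 19.528°
axis k = ((R−Rᵀ)₃₂, (R−Rᵀ)₁₃, (R−Rᵀ)₂₁) / (2 sinθ) = (-0.694494, +0.152860, -0.703074)
rvec = θ·k = (-0.236708, +0.052100, -0.239633)

rvec=(-0.2367, 0.0521, -0.2396) tvec=(0.4742, 0.1411, 0.8713)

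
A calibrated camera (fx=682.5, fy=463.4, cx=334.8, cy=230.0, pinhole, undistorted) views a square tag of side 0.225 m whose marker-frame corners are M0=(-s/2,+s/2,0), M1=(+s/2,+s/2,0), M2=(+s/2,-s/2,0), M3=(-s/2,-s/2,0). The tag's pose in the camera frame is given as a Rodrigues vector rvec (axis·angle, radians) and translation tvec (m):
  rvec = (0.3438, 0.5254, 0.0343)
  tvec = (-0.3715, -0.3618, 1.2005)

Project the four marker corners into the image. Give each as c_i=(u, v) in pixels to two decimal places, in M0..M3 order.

c0=(90.44, 133.46) c1=(180.26, 135.07) c2=(162.25, 40.09) c3=(68.56, 46.90)

Intrinsics K: fx=682.5, fy=463.4, cx=334.8, cy=230.0
Marker side s = 0.225 m; corners in marker frame (Z=0):
  M0 = (-0.1125, +0.1125, 0)
  M1 = (+0.1125, +0.1125, 0)
  M2 = (+0.1125, -0.1125, 0)
  M3 = (-0.1125, -0.1125, 0)
rvec = (0.3438, 0.5254, 0.0343), |rvec| = θ = 0.62882 rad = 36.029°
Rodrigues: sinθ=0.58819, 1−cosθ=0.19128; R = I + sinθ·[k]× + (1−cosθ)·[k]×²:
    [+0.86590 +0.05530 +0.49716]
    [+0.11946 +0.94225 -0.31287]
    [-0.48575 +0.33030 +0.80929]
t = (-0.3715, -0.3618, 1.2005) m
M0: Pc = R·M0+t = (-0.46269, -0.26924, +1.29231); u = 682.5·(-0.46269)/1.29231 + 334.8 = 90.4401, v = 463.4·(-0.26924)/1.29231 + 230.0 = 133.4563
M1: Pc = R·M1+t = (-0.26787, -0.24236, +1.18301); u = 682.5·(-0.26787)/1.18301 + 334.8 = 180.2636, v = 463.4·(-0.24236)/1.18301 + 230.0 = 135.0659
M2: Pc = R·M2+t = (-0.28031, -0.45436, +1.10869); u = 682.5·(-0.28031)/1.10869 + 334.8 = 162.2459, v = 463.4·(-0.45436)/1.10869 + 230.0 = 40.0899
M3: Pc = R·M3+t = (-0.47513, -0.48124, +1.21799); u = 682.5·(-0.47513)/1.21799 + 334.8 = 68.5583, v = 463.4·(-0.48124)/1.21799 + 230.0 = 46.9045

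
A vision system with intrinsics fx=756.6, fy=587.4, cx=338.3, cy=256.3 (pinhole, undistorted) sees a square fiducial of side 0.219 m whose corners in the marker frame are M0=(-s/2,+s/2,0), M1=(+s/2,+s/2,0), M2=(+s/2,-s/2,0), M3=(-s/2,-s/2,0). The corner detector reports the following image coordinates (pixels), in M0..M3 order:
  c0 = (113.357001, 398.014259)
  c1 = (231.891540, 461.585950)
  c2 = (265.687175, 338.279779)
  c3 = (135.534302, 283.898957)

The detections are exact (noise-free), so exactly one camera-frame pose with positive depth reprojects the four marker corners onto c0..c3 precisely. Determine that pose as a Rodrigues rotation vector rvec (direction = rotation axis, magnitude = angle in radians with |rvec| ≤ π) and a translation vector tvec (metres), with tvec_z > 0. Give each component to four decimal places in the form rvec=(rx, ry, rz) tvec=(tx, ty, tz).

rvec=(0.2320, 0.5571, 0.3022) tvec=(-0.1949, 0.1848, 0.9477)

Intrinsics K: fx=756.6, fy=587.4, cx=338.3, cy=256.3
Marker side s = 0.219 m; corners in marker frame (Z=0):
  M0 = (-0.1095, +0.1095, 0)
  M1 = (+0.1095, +0.1095, 0)
  M2 = (+0.1095, -0.1095, 0)
  M3 = (-0.1095, -0.1095, 0)
Detected image corners:
  c0 = (113.357001, 398.014259) px
  c1 = (231.891540, 461.585950) px
  c2 = (265.687175, 338.279779) px
  c3 = (135.534302, 283.898957) px
Planar DLT: solve 8×8 A·h = b for H (H[2,2]=1):
  H  [+471.95558 -68.05697 +182.67658]
  H  [+81.60015 +656.53402 +370.83140]
  H  [-0.50862 +0.31218 +1.00000]
B = K⁻¹H; ‖b₁‖=1.055201, ‖b₂‖=1.055201; λ = 2/(‖b₁‖+‖b₂‖) = 0.947687, sign → tz>0 ⇒ λ=+0.947687
r₁ = λ·B[:,0] = (+0.80668,+0.34197,-0.48201); r₂ = λ·B[:,1] = (-0.21753,+0.93014,+0.29585)
r₃ = r₁×r₂ = (+0.54951,-0.13380,+0.82471); SVD([r₁ r₂ r₃]) → R = UVᵀ:
  R  [+0.80668 -0.21753 +0.54951]
  R  [+0.34197 +0.93014 -0.13380]
  R  [-0.48201 +0.29585 +0.82471]
t = (-0.19493, +0.18478, +0.94769) m
tr R = 2.561519; θ = arccos((tr R − 1)/2) = 0.674916 rad = 38.670°
axis k = ((R−Rᵀ)₃₂, (R−Rᵀ)₁₃, (R−Rᵀ)₂₁) / (2 sinθ) = (+0.343811, +0.825436, +0.447716)
rvec = θ·k = (+0.232043, +0.557100, +0.302170)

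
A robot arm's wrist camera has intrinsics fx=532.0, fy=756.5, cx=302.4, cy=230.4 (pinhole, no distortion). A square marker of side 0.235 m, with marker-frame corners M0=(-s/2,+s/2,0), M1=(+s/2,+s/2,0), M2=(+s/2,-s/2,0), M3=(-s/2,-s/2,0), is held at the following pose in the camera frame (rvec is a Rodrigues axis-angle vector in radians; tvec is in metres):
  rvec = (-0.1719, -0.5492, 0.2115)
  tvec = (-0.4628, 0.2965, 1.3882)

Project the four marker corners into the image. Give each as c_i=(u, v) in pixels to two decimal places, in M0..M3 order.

Intrinsics K: fx=532.0, fy=756.5, cx=302.4, cy=230.4
Marker side s = 0.235 m; corners in marker frame (Z=0):
  M0 = (-0.1175, +0.1175, 0)
  M1 = (+0.1175, +0.1175, 0)
  M2 = (+0.1175, -0.1175, 0)
  M3 = (-0.1175, -0.1175, 0)
rvec = (-0.1719, -0.5492, 0.2115), |rvec| = θ = 0.61311 rad = 35.129°
Rodrigues: sinθ=0.57541, 1−cosθ=0.18214; R = I + sinθ·[k]× + (1−cosθ)·[k]×²:
    [+0.83218 -0.15275 -0.53305]
    [+0.24424 +0.96401 +0.10505]
    [+0.49782 -0.21761 +0.83954]
t = (-0.4628, 0.2965, 1.3882) m
M0: Pc = R·M0+t = (-0.57853, +0.38107, +1.30414); u = 532.0·(-0.57853)/1.30414 + 302.4 = 66.3989, v = 756.5·(+0.38107)/1.30414 + 230.4 = 451.4516
M1: Pc = R·M1+t = (-0.38297, +0.43847, +1.42112); u = 532.0·(-0.38297)/1.42112 + 302.4 = 159.0356, v = 756.5·(+0.43847)/1.42112 + 230.4 = 463.8081
M2: Pc = R·M2+t = (-0.34707, +0.21193, +1.47226); u = 532.0·(-0.34707)/1.47226 + 302.4 = 176.9867, v = 756.5·(+0.21193)/1.47226 + 230.4 = 339.2956
M3: Pc = R·M3+t = (-0.54263, +0.15453, +1.35528); u = 532.0·(-0.54263)/1.35528 + 302.4 = 89.3949, v = 756.5·(+0.15453)/1.35528 + 230.4 = 316.6574

c0=(66.40, 451.45) c1=(159.04, 463.81) c2=(176.99, 339.30) c3=(89.39, 316.66)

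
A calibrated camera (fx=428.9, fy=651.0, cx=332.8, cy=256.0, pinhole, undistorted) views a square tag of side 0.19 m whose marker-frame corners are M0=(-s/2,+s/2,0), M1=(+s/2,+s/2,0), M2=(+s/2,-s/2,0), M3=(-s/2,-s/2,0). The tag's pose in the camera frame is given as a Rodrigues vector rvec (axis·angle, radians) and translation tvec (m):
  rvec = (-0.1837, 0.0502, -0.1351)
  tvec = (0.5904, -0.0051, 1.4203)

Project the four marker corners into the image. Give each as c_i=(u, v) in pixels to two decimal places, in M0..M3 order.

Intrinsics K: fx=428.9, fy=651.0, cx=332.8, cy=256.0
Marker side s = 0.19 m; corners in marker frame (Z=0):
  M0 = (-0.0950, +0.0950, 0)
  M1 = (+0.0950, +0.0950, 0)
  M2 = (+0.0950, -0.0950, 0)
  M3 = (-0.0950, -0.0950, 0)
rvec = (-0.1837, 0.0502, -0.1351), |rvec| = θ = 0.23349 rad = 13.378°
Rodrigues: sinθ=0.23137, 1−cosθ=0.02714; R = I + sinθ·[k]× + (1−cosθ)·[k]×²:
    [+0.98966 +0.12929 +0.06210]
    [-0.13847 +0.97412 +0.17866]
    [-0.03739 -0.18541 +0.98195]
t = (0.5904, -0.0051, 1.4203) m
M0: Pc = R·M0+t = (+0.50866, +0.10060, +1.40624); u = 428.9·(+0.50866)/1.40624 + 332.8 = 487.9417, v = 651.0·(+0.10060)/1.40624 + 256.0 = 302.5694
M1: Pc = R·M1+t = (+0.69670, +0.07429, +1.39913); u = 428.9·(+0.69670)/1.39913 + 332.8 = 546.3712, v = 651.0·(+0.07429)/1.39913 + 256.0 = 290.5649
M2: Pc = R·M2+t = (+0.67214, -0.11080, +1.43436); u = 428.9·(+0.67214)/1.43436 + 332.8 = 533.7807, v = 651.0·(-0.11080)/1.43436 + 256.0 = 205.7143
M3: Pc = R·M3+t = (+0.48410, -0.08449, +1.44147); u = 428.9·(+0.48410)/1.44147 + 332.8 = 476.8412, v = 651.0·(-0.08449)/1.44147 + 256.0 = 217.8437

c0=(487.94, 302.57) c1=(546.37, 290.56) c2=(533.78, 205.71) c3=(476.84, 217.84)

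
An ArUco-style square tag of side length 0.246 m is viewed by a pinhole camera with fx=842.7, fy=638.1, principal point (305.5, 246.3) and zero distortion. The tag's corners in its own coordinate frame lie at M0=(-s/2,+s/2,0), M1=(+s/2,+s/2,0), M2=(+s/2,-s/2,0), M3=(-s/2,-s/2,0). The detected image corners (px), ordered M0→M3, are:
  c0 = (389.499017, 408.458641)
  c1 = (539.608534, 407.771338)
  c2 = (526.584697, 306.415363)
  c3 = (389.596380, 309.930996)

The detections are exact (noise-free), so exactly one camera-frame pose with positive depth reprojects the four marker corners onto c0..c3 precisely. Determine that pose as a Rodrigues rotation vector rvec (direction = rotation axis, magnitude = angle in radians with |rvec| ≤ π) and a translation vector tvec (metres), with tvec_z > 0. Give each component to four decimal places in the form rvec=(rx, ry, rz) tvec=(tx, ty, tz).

rvec=(-0.5722, 0.1914, 0.0013) tvec=(0.2696, 0.2525, 1.4697)

Intrinsics K: fx=842.7, fy=638.1, cx=305.5, cy=246.3
Marker side s = 0.246 m; corners in marker frame (Z=0):
  M0 = (-0.1230, +0.1230, 0)
  M1 = (+0.1230, +0.1230, 0)
  M2 = (+0.1230, -0.1230, 0)
  M3 = (-0.1230, -0.1230, 0)
Detected image corners:
  c0 = (389.499017, 408.458641) px
  c1 = (539.608534, 407.771338) px
  c2 = (526.584697, 306.415363) px
  c3 = (389.596380, 309.930996) px
Planar DLT: solve 8×8 A·h = b for H (H[2,2]=1):
  H  [+525.71042 -142.99259 +460.09311]
  H  [-52.75870 +275.08495 +355.91010]
  H  [-0.12274 -0.36604 +1.00000]
B = K⁻¹H; ‖b₁‖=0.680429, ‖b₂‖=0.680429; λ = 2/(‖b₁‖+‖b₂‖) = 1.469662, sign → tz>0 ⇒ λ=+1.469662
r₁ = λ·B[:,0] = (+0.98223,-0.05189,-0.18038); r₂ = λ·B[:,1] = (-0.05435,+0.84122,-0.53796)
r₃ = r₁×r₂ = (+0.17965,+0.53820,+0.82345); SVD([r₁ r₂ r₃]) → R = UVᵀ:
  R  [+0.98223 -0.05435 +0.17965]
  R  [-0.05189 +0.84122 +0.53820]
  R  [-0.18038 -0.53796 +0.82345]
t = (+0.26961, +0.25245, +1.46966) m
tr R = 2.646891; θ = arccos((tr R − 1)/2) = 0.603339 rad = 34.569°
axis k = ((R−Rᵀ)₃₂, (R−Rᵀ)₁₃, (R−Rᵀ)₂₁) / (2 sinθ) = (-0.948333, +0.317269, +0.002174)
rvec = θ·k = (-0.572167, +0.191421, +0.001312)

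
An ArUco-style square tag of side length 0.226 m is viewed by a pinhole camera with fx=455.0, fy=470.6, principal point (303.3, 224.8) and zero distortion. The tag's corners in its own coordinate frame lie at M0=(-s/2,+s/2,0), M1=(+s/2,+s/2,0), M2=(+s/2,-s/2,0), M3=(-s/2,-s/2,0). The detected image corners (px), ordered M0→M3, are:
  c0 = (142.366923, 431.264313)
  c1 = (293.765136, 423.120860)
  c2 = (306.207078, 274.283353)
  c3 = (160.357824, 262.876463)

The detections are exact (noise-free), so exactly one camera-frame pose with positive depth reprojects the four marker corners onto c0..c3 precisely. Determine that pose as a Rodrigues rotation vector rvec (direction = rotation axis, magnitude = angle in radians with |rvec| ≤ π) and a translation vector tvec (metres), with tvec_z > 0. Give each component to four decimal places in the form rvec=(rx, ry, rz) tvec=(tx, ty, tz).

rvec=(-0.0569, -0.3858, 0.1006) tvec=(-0.1093, 0.1770, 0.6818)

Intrinsics K: fx=455.0, fy=470.6, cx=303.3, cy=224.8
Marker side s = 0.226 m; corners in marker frame (Z=0):
  M0 = (-0.1130, +0.1130, 0)
  M1 = (+0.1130, +0.1130, 0)
  M2 = (+0.1130, -0.1130, 0)
  M3 = (-0.1130, -0.1130, 0)
Detected image corners:
  c0 = (142.366923, 431.264313) px
  c1 = (293.765136, 423.120860) px
  c2 = (306.207078, 274.283353) px
  c3 = (160.357824, 262.876463) px
Planar DLT: solve 8×8 A·h = b for H (H[2,2]=1):
  H  [+780.80994 -91.22571 +230.35738]
  H  [+197.87900 +661.14884 +346.95759]
  H  [+0.54651 -0.10925 +1.00000]
B = K⁻¹H; ‖b₁‖=1.466750, ‖b₂‖=1.466750; λ = 2/(‖b₁‖+‖b₂‖) = 0.681780, sign → tz>0 ⇒ λ=+0.681780
r₁ = λ·B[:,0] = (+0.92160,+0.10869,+0.37260); r₂ = λ·B[:,1] = (-0.08704,+0.99342,-0.07448)
r₃ = r₁×r₂ = (-0.37825,+0.03621,+0.92500); SVD([r₁ r₂ r₃]) → R = UVᵀ:
  R  [+0.92160 -0.08704 -0.37825]
  R  [+0.10869 +0.99342 +0.03621]
  R  [+0.37260 -0.07448 +0.92500]
t = (-0.10930, +0.17698, +0.68178) m
tr R = 2.840017; θ = arccos((tr R − 1)/2) = 0.402694 rad = 23.073°
axis k = ((R−Rᵀ)₃₂, (R−Rᵀ)₁₃, (R−Rᵀ)₂₁) / (2 sinθ) = (-0.141229, -0.957963, +0.249724)
rvec = θ·k = (-0.056872, -0.385766, +0.100562)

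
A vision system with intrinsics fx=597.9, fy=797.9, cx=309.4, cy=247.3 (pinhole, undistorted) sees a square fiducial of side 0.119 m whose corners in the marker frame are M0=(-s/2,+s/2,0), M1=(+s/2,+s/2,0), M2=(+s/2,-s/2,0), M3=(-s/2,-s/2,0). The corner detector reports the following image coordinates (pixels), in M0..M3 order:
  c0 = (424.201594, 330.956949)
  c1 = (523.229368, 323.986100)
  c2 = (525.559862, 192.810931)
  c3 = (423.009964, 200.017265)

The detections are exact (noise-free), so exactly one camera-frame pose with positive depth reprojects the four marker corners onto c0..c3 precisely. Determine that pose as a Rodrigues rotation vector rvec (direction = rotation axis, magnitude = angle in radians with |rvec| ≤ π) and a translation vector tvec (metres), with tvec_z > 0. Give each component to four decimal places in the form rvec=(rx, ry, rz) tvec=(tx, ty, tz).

Intrinsics K: fx=597.9, fy=797.9, cx=309.4, cy=247.3
Marker side s = 0.119 m; corners in marker frame (Z=0):
  M0 = (-0.0595, +0.0595, 0)
  M1 = (+0.0595, +0.0595, 0)
  M2 = (+0.0595, -0.0595, 0)
  M3 = (-0.0595, -0.0595, 0)
Detected image corners:
  c0 = (424.201594, 330.956949) px
  c1 = (523.229368, 323.986100) px
  c2 = (525.559862, 192.810931) px
  c3 = (423.009964, 200.017265) px
Planar DLT: solve 8×8 A·h = b for H (H[2,2]=1):
  H  [+847.07824 +134.41131 +473.99757]
  H  [-59.34523 +1178.24633 +263.08763]
  H  [+0.00078 +0.29366 +1.00000]
B = K⁻¹H; ‖b₁‖=1.418314, ‖b₂‖=1.418314; λ = 2/(‖b₁‖+‖b₂‖) = 0.705062, sign → tz>0 ⇒ λ=+0.705062
r₁ = λ·B[:,0] = (+0.99861,-0.05261,+0.00055); r₂ = λ·B[:,1] = (+0.05136,+0.97698,+0.20705)
r₃ = r₁×r₂ = (-0.01143,-0.20674,+0.97833); SVD([r₁ r₂ r₃]) → R = UVᵀ:
  R  [+0.99861 +0.05136 -0.01143]
  R  [-0.05261 +0.97698 -0.20674]
  R  [+0.00055 +0.20705 +0.97833]
t = (+0.19410, +0.01395, +0.70506) m
tr R = 2.953926; θ = arccos((tr R − 1)/2) = 0.215063 rad = 12.322°
axis k = ((R−Rᵀ)₃₂, (R−Rᵀ)₁₃, (R−Rᵀ)₂₁) / (2 sinθ) = (+0.969472, -0.028084, -0.243590)
rvec = θ·k = (+0.208498, -0.006040, -0.052387)

rvec=(0.2085, -0.0060, -0.0524) tvec=(0.1941, 0.0140, 0.7051)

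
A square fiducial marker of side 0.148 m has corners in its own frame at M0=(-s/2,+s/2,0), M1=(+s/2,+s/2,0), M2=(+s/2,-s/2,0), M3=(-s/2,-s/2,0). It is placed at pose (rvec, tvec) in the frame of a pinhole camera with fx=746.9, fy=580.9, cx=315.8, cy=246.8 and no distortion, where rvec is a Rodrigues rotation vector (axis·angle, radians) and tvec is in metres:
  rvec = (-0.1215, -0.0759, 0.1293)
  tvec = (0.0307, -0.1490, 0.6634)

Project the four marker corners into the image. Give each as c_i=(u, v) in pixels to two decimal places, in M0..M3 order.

Intrinsics K: fx=746.9, fy=580.9, cx=315.8, cy=246.8
Marker side s = 0.148 m; corners in marker frame (Z=0):
  M0 = (-0.0740, +0.0740, 0)
  M1 = (+0.0740, +0.0740, 0)
  M2 = (+0.0740, -0.0740, 0)
  M3 = (-0.0740, -0.0740, 0)
rvec = (-0.1215, -0.0759, 0.1293), |rvec| = θ = 0.19298 rad = 11.057°
Rodrigues: sinθ=0.19179, 1−cosθ=0.01856; R = I + sinθ·[k]× + (1−cosθ)·[k]×²:
    [+0.98880 -0.12390 -0.08326]
    [+0.13310 +0.98431 +0.11586]
    [+0.06760 -0.12564 +0.98977]
t = (0.0307, -0.1490, 0.6634) m
M0: Pc = R·M0+t = (-0.05164, -0.08601, +0.64910); u = 746.9·(-0.05164)/0.64910 + 315.8 = 256.3799, v = 580.9·(-0.08601)/0.64910 + 246.8 = 169.8268
M1: Pc = R·M1+t = (+0.09470, -0.06631, +0.65911); u = 746.9·(+0.09470)/0.65911 + 315.8 = 423.1167, v = 580.9·(-0.06631)/0.65911 + 246.8 = 188.3561
M2: Pc = R·M2+t = (+0.11304, -0.21199, +0.67770); u = 746.9·(+0.11304)/0.67770 + 315.8 = 440.3822, v = 580.9·(-0.21199)/0.67770 + 246.8 = 65.0899
M3: Pc = R·M3+t = (-0.03330, -0.23169, +0.66769); u = 746.9·(-0.03330)/0.66769 + 315.8 = 278.5475, v = 580.9·(-0.23169)/0.66769 + 246.8 = 45.2297

c0=(256.38, 169.83) c1=(423.12, 188.36) c2=(440.38, 65.09) c3=(278.55, 45.23)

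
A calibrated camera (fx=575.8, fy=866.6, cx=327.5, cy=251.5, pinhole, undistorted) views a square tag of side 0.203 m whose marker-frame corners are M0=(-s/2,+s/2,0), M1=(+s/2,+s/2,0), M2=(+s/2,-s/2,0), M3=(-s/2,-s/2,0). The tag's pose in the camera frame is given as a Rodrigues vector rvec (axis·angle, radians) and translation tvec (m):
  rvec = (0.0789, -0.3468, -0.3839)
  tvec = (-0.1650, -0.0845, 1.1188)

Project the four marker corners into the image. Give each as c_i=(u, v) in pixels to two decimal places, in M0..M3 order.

c0=(213.81, 289.24) c1=(307.28, 229.79) c2=(270.44, 86.10) c3=(172.29, 138.52)

Intrinsics K: fx=575.8, fy=866.6, cx=327.5, cy=251.5
Marker side s = 0.203 m; corners in marker frame (Z=0):
  M0 = (-0.1015, +0.1015, 0)
  M1 = (+0.1015, +0.1015, 0)
  M2 = (+0.1015, -0.1015, 0)
  M3 = (-0.1015, -0.1015, 0)
rvec = (0.0789, -0.3468, -0.3839), |rvec| = θ = 0.52333 rad = 29.985°
Rodrigues: sinθ=0.49977, 1−cosθ=0.13384; R = I + sinθ·[k]× + (1−cosθ)·[k]×²:
    [+0.86920 +0.35324 -0.34599]
    [-0.37999 +0.92493 -0.01028]
    [+0.31638 +0.14041 +0.93818]
t = (-0.1650, -0.0845, 1.1188) m
M0: Pc = R·M0+t = (-0.21737, +0.04795, +1.10094); u = 575.8·(-0.21737)/1.10094 + 327.5 = 213.8138, v = 866.6·(+0.04795)/1.10094 + 251.5 = 289.2433
M1: Pc = R·M1+t = (-0.04092, -0.02919, +1.16516); u = 575.8·(-0.04092)/1.16516 + 327.5 = 307.2773, v = 866.6·(-0.02919)/1.16516 + 251.5 = 229.7914
M2: Pc = R·M2+t = (-0.11263, -0.21695, +1.13666); u = 575.8·(-0.11263)/1.13666 + 327.5 = 270.4448, v = 866.6·(-0.21695)/1.13666 + 251.5 = 86.0959
M3: Pc = R·M3+t = (-0.28908, -0.13981, +1.07244); u = 575.8·(-0.28908)/1.07244 + 327.5 = 172.2914, v = 866.6·(-0.13981)/1.07244 + 251.5 = 138.5223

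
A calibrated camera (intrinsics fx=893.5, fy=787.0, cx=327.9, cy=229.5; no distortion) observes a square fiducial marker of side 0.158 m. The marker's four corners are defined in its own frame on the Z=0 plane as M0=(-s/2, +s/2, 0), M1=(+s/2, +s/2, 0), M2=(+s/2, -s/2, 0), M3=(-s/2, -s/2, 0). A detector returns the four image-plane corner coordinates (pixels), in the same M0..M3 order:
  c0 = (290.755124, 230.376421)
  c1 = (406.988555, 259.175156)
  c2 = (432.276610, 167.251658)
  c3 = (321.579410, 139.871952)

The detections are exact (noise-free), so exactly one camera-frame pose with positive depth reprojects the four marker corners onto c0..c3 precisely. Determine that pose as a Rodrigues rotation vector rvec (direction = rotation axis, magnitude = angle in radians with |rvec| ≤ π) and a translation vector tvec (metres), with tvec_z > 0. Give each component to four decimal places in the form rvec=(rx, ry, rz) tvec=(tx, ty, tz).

Intrinsics K: fx=893.5, fy=787.0, cx=327.9, cy=229.5
Marker side s = 0.158 m; corners in marker frame (Z=0):
  M0 = (-0.0790, +0.0790, 0)
  M1 = (+0.0790, +0.0790, 0)
  M2 = (+0.0790, -0.0790, 0)
  M3 = (-0.0790, -0.0790, 0)
Detected image corners:
  c0 = (290.755124, 230.376421) px
  c1 = (406.988555, 259.175156) px
  c2 = (432.276610, 167.251658) px
  c3 = (321.579410, 139.871952) px
Planar DLT: solve 8×8 A·h = b for H (H[2,2]=1):
  H  [+716.57176 -289.92340 +363.22900]
  H  [+177.04732 +515.64291 +198.04991]
  H  [-0.00313 -0.30958 +1.00000]
B = K⁻¹H; ‖b₁‖=0.834295, ‖b₂‖=0.834295; λ = 2/(‖b₁‖+‖b₂‖) = 1.198617, sign → tz>0 ⇒ λ=+1.198617
r₁ = λ·B[:,0] = (+0.96265,+0.27074,-0.00375); r₂ = λ·B[:,1] = (-0.25275,+0.89354,-0.37107)
r₃ = r₁×r₂ = (-0.09712,+0.35816,+0.92860); SVD([r₁ r₂ r₃]) → R = UVᵀ:
  R  [+0.96265 -0.25275 -0.09712]
  R  [+0.27074 +0.89354 +0.35816]
  R  [-0.00375 -0.37107 +0.92860]
t = (+0.04739, -0.04790, +1.19862) m
tr R = 2.784786; θ = arccos((tr R − 1)/2) = 0.468176 rad = 26.825°
axis k = ((R−Rᵀ)₃₂, (R−Rᵀ)₁₃, (R−Rᵀ)₂₁) / (2 sinθ) = (-0.807998, -0.103453, +0.580032)
rvec = θ·k = (-0.378285, -0.048434, +0.271557)

rvec=(-0.3783, -0.0484, 0.2716) tvec=(0.0474, -0.0479, 1.1986)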